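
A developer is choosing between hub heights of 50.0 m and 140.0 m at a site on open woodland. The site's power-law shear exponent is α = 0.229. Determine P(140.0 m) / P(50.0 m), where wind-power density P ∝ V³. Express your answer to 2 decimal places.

Speed ratio: V_B/V_A = (z_B/z_A)^α = (140.0/50.0)^0.229 = (2.8000)^0.229 = 1.26590
Power-density ratio: P_B/P_A = (V_B/V_A)³ = (1.26590)³ = 2.02861

2.03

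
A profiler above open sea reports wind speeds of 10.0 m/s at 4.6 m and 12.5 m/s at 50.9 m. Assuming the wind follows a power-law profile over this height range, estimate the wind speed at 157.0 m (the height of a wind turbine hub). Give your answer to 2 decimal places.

First find α: α = ln(V₂/V₁)/ln(z₂/z₁) = ln(12.5/10.0)/ln(50.9/4.6) = 0.22314/2.40381 = 0.0928
Extrapolate from 50.9 m to 157.0 m: V₃ = 12.5 × (157.0/50.9)^0.0928 = 12.5 × 1.1102 = 13.8778 m/s

13.88 m/s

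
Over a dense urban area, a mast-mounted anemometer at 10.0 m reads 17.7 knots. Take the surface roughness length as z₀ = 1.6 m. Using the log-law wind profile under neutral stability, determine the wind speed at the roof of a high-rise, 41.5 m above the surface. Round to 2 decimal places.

Log law: V(z) ∝ ln(z/z₀), so V₂/V₁ = ln(z₂/z₀) / ln(z₁/z₀).
ln(41.5/1.6) = 3.2557, ln(10.0/1.6) = 1.8326
V₂ = 17.7 × 3.2557/1.8326 = 17.7 × 1.7766 = 31.4451 knots

31.45 knots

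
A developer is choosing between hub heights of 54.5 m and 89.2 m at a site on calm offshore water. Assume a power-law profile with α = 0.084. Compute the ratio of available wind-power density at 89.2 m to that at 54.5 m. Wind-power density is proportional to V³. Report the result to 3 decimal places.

1.132

Speed ratio: V_B/V_A = (z_B/z_A)^α = (89.2/54.5)^0.084 = (1.6367)^0.084 = 1.04225
Power-density ratio: P_B/P_A = (V_B/V_A)³ = (1.04225)³ = 1.13219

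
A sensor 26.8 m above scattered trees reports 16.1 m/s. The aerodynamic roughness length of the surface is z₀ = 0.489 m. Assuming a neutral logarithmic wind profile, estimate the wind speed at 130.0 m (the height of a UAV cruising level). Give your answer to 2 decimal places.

Log law: V(z) ∝ ln(z/z₀), so V₂/V₁ = ln(z₂/z₀) / ln(z₁/z₀).
ln(130.0/0.489) = 5.5829, ln(26.8/0.489) = 4.0038
V₂ = 16.1 × 5.5829/4.0038 = 16.1 × 1.3944 = 22.4500 m/s

22.45 m/s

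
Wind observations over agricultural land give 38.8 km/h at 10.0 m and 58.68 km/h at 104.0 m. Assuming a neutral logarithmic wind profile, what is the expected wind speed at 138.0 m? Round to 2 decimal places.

Log law: V ∝ ln(z/z₀). From the pair, with r = V₁/V₂ = 0.66121,
ln z₀ = (ln z₁ − r·ln z₂)/(1 − r) = (2.3026 − 0.66121×4.6444)/0.33879 = -2.2679 → z₀ = 0.1035 m
V₃ = V₁ · ln(z₃/z₀)/ln(z₁/z₀) = 38.8 × 7.1952/4.5705 = 61.0813 km/h

61.08 km/h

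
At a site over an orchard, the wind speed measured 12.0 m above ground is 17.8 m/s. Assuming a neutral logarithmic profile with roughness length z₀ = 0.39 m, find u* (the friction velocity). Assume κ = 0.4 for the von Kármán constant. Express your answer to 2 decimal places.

u* ≈ 2.08 m/s

Log law: V(z) = (u*/κ) · ln(z/z₀) ⇒ u* = κ · V / ln(z/z₀)
u* = 0.4 × 17.8 / ln(12.0/0.39) = 0.4 × 17.8 / 3.4265
   = 7.1200 / 3.4265 = 2.0779 m/s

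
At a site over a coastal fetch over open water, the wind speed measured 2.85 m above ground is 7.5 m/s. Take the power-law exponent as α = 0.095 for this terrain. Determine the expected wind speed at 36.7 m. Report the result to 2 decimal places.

Power-law profile: V₂ = V₁ · (z₂/z₁)^α
V₂ = 7.5 × (36.7/2.85)^0.095 = 7.5 × (12.8772)^0.095
    = 7.5 × 1.2748 = 9.5608 m/s

9.56 m/s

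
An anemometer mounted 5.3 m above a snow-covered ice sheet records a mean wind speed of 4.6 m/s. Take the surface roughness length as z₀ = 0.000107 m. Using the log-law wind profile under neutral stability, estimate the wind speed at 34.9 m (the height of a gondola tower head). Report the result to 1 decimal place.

5.4 m/s

Log law: V(z) ∝ ln(z/z₀), so V₂/V₁ = ln(z₂/z₀) / ln(z₁/z₀).
ln(34.9/0.000107) = 12.6952, ln(5.3/0.000107) = 10.8104
V₂ = 4.6 × 12.6952/10.8104 = 4.6 × 1.1743 = 5.4020 m/s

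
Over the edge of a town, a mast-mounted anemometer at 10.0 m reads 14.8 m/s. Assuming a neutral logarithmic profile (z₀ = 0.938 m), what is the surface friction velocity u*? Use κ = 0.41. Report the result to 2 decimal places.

u* ≈ 2.56 m/s

Log law: V(z) = (u*/κ) · ln(z/z₀) ⇒ u* = κ · V / ln(z/z₀)
u* = 0.41 × 14.8 / ln(10.0/0.938) = 0.41 × 14.8 / 2.3666
   = 6.0680 / 2.3666 = 2.5640 m/s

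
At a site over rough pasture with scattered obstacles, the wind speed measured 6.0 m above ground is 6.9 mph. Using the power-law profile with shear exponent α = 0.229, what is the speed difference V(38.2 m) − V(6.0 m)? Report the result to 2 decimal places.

3.64 mph

Power law: V₂ = V₁ · (z₂/z₁)^α = 6.9 × (6.3667)^0.229 = 10.5425 mph
ΔV = 10.5425 − 6.9 = 3.6425 mph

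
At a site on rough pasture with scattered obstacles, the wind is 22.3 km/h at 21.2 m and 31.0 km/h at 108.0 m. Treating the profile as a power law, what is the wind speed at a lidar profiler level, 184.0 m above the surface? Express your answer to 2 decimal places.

First find α: α = ln(V₂/V₁)/ln(z₂/z₁) = ln(31.0/22.3)/ln(108.0/21.2) = 0.32940/1.62813 = 0.2023
Extrapolate from 108.0 m to 184.0 m: V₃ = 31.0 × (184.0/108.0)^0.2023 = 31.0 × 1.1138 = 34.5284 km/h

34.53 km/h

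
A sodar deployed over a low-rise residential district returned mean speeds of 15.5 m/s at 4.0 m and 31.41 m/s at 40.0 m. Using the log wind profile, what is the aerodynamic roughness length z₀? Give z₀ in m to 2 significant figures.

Log law: V(z) ∝ ln(z/z₀). With r = V₁/V₂ = 15.5/31.41 = 0.49347,
r · ln(z₂/z₀) = ln(z₁/z₀) ⇒ ln z₀ = (ln z₁ − r·ln z₂)/(1 − r)
ln z₀ = (1.38629 − 0.49347×3.68888) / 0.50653 = -0.8570
z₀ = exp(-0.8570) = 0.4245 m

z₀ ≈ 0.42 m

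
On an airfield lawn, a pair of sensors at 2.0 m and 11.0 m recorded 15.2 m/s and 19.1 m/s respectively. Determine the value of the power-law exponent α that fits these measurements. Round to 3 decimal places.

α ≈ 0.134

Power law: V₂/V₁ = (z₂/z₁)^α ⇒ α = ln(V₂/V₁) / ln(z₂/z₁)
α = ln(19.1/15.2) / ln(11.0/2.0) = ln(1.2566) / ln(5.5000)
  = 0.22839 / 1.70475 = 0.13397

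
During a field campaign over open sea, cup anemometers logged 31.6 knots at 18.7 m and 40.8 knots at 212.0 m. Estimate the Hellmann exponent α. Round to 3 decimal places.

Power law: V₂/V₁ = (z₂/z₁)^α ⇒ α = ln(V₂/V₁) / ln(z₂/z₁)
α = ln(40.8/31.6) / ln(212.0/18.7) = ln(1.2911) / ln(11.3369)
  = 0.25552 / 2.42806 = 0.10524

α ≈ 0.105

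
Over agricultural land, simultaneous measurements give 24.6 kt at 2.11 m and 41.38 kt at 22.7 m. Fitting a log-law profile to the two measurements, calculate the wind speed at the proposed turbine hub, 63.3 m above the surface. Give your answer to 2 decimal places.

Log law: V ∝ ln(z/z₀). From the pair, with r = V₁/V₂ = 0.59449,
ln z₀ = (ln z₁ − r·ln z₂)/(1 − r) = (0.7467 − 0.59449×3.1224)/0.40551 = -2.7361 → z₀ = 0.06482 m
V₃ = V₁ · ln(z₃/z₀)/ln(z₁/z₀) = 24.6 × 6.8840/3.4828 = 48.6235 kt

48.62 kt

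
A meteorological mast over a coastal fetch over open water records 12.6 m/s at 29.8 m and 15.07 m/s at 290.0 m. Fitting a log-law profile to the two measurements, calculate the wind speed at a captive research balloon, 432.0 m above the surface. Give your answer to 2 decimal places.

15.50 m/s

Log law: V ∝ ln(z/z₀). From the pair, with r = V₁/V₂ = 0.83610,
ln z₀ = (ln z₁ − r·ln z₂)/(1 − r) = (3.3945 − 0.83610×5.6699)/0.16390 = -8.2127 → z₀ = 0.0002712 m
V₃ = V₁ · ln(z₃/z₀)/ln(z₁/z₀) = 12.6 × 14.2811/11.6072 = 15.5026 m/s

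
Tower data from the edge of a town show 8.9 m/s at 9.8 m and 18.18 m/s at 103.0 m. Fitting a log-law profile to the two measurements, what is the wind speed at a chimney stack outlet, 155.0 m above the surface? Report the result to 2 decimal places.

19.79 m/s

Log law: V ∝ ln(z/z₀). From the pair, with r = V₁/V₂ = 0.48955,
ln z₀ = (ln z₁ − r·ln z₂)/(1 − r) = (2.2824 − 0.48955×4.6347)/0.51045 = 0.0264 → z₀ = 1.027 m
V₃ = V₁ · ln(z₃/z₀)/ln(z₁/z₀) = 8.9 × 5.0171/2.2560 = 19.7923 m/s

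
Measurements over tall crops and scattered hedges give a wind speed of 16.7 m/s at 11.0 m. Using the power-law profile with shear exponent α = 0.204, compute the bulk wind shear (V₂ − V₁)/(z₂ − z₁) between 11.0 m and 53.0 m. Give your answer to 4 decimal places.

Power law: V₂ = V₁ · (z₂/z₁)^α = 16.7 × (4.8182)^0.204 = 23.0157 m/s
ΔV/Δz = (23.0157 − 16.7)/(53.0 − 11.0) = 6.3157/42.0000 = 0.15037 m/s/m

0.1504 m/s/m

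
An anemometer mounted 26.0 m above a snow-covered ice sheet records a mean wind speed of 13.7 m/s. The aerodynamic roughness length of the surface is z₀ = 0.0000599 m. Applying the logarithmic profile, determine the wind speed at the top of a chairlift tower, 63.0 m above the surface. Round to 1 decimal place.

Log law: V(z) ∝ ln(z/z₀), so V₂/V₁ = ln(z₂/z₀) / ln(z₁/z₀).
ln(63.0/0.0000599) = 13.8660, ln(26.0/0.0000599) = 12.9809
V₂ = 13.7 × 13.8660/12.9809 = 13.7 × 1.0682 = 14.6341 m/s

14.6 m/s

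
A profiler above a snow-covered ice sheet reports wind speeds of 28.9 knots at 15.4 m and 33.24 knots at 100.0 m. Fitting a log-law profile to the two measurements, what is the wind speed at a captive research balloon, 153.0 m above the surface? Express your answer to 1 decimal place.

34.2 knots

Log law: V ∝ ln(z/z₀). From the pair, with r = V₁/V₂ = 0.86943,
ln z₀ = (ln z₁ − r·ln z₂)/(1 − r) = (2.7344 − 0.86943×4.6052)/0.13057 = -9.7233 → z₀ = 0.00005987 m
V₃ = V₁ · ln(z₃/z₀)/ln(z₁/z₀) = 28.9 × 14.7537/12.4576 = 34.2266 knots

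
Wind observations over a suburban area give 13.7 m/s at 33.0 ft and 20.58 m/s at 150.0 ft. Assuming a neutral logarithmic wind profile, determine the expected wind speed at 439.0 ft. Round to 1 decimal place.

25.5 m/s

Log law: V ∝ ln(z/z₀). From the pair, with r = V₁/V₂ = 0.66569,
ln z₀ = (ln z₁ − r·ln z₂)/(1 − r) = (3.4965 − 0.66569×5.0106)/0.33431 = 0.4815 → z₀ = 1.618 ft
V₃ = V₁ · ln(z₃/z₀)/ln(z₁/z₀) = 13.7 × 5.6030/3.0151 = 25.4595 m/s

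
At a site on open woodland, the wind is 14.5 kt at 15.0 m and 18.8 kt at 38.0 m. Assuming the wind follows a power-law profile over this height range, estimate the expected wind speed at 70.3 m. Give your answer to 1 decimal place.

First find α: α = ln(V₂/V₁)/ln(z₂/z₁) = ln(18.8/14.5)/ln(38.0/15.0) = 0.25971/0.92954 = 0.2794
Extrapolate from 38.0 m to 70.3 m: V₃ = 18.8 × (70.3/38.0)^0.2794 = 18.8 × 1.1875 = 22.3257 kt

22.3 kt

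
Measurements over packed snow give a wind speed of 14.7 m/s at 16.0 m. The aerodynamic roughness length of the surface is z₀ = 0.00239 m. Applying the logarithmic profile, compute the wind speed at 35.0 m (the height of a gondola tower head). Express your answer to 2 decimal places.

Log law: V(z) ∝ ln(z/z₀), so V₂/V₁ = ln(z₂/z₀) / ln(z₁/z₀).
ln(35.0/0.00239) = 9.5918, ln(16.0/0.00239) = 8.8091
V₂ = 14.7 × 9.5918/8.8091 = 14.7 × 1.0889 = 16.0062 m/s

16.01 m/s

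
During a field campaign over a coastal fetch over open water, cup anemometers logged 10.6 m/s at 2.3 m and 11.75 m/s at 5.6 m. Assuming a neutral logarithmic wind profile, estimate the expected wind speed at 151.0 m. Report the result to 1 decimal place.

Log law: V ∝ ln(z/z₀). From the pair, with r = V₁/V₂ = 0.90213,
ln z₀ = (ln z₁ − r·ln z₂)/(1 − r) = (0.8329 − 0.90213×1.7228)/0.09787 = -7.3693 → z₀ = 0.0006303 m
V₃ = V₁ · ln(z₃/z₀)/ln(z₁/z₀) = 10.6 × 12.3865/8.2022 = 16.0076 m/s

16.0 m/s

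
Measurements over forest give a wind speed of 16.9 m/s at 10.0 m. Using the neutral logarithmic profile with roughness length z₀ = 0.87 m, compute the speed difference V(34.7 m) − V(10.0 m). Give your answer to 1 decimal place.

8.6 m/s

Log law: V₂ = V₁ · ln(z₂/z₀)/ln(z₁/z₀) = 16.9 × 3.6860/2.4418 = 25.5108 m/s
ΔV = 25.5108 − 16.9 = 8.6108 m/s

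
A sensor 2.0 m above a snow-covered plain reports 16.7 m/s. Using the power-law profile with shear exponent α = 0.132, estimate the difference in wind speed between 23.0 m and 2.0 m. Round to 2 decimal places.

Power law: V₂ = V₁ · (z₂/z₁)^α = 16.7 × (11.5000)^0.132 = 23.0531 m/s
ΔV = 23.0531 − 16.7 = 6.3531 m/s

6.35 m/s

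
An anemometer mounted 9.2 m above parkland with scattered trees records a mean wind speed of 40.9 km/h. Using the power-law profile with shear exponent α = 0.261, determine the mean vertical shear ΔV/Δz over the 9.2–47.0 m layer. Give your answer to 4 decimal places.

Power law: V₂ = V₁ · (z₂/z₁)^α = 40.9 × (5.1087)^0.261 = 62.6026 km/h
ΔV/Δz = (62.6026 − 40.9)/(47.0 − 9.2) = 21.7026/37.8000 = 0.57414 km/h/m

0.5741 km/h/m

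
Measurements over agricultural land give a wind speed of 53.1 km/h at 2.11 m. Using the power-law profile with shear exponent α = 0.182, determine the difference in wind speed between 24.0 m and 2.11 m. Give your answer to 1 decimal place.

29.6 km/h

Power law: V₂ = V₁ · (z₂/z₁)^α = 53.1 × (11.3744)^0.182 = 82.6558 km/h
ΔV = 82.6558 − 53.1 = 29.5558 km/h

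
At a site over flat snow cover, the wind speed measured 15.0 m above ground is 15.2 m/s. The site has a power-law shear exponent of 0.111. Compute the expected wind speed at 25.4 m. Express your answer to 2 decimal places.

Power-law profile: V₂ = V₁ · (z₂/z₁)^α
V₂ = 15.2 × (25.4/15.0)^0.111 = 15.2 × (1.6933)^0.111
    = 15.2 × 1.0602 = 16.1151 m/s

16.12 m/s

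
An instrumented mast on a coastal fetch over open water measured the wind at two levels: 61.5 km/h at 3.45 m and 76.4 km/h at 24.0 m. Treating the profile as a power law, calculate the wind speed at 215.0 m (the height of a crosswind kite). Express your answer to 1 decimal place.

97.6 km/h

First find α: α = ln(V₂/V₁)/ln(z₂/z₁) = ln(76.4/61.5)/ln(24.0/3.45) = 0.21695/1.93968 = 0.1118
Extrapolate from 24.0 m to 215.0 m: V₃ = 76.4 × (215.0/24.0)^0.1118 = 76.4 × 1.2779 = 97.6329 km/h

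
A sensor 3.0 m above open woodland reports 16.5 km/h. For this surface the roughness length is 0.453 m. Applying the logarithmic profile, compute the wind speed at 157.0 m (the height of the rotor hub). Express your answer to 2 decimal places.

Log law: V(z) ∝ ln(z/z₀), so V₂/V₁ = ln(z₂/z₀) / ln(z₁/z₀).
ln(157.0/0.453) = 5.8481, ln(3.0/0.453) = 1.8905
V₂ = 16.5 × 5.8481/1.8905 = 16.5 × 3.0935 = 51.0421 km/h

51.04 km/h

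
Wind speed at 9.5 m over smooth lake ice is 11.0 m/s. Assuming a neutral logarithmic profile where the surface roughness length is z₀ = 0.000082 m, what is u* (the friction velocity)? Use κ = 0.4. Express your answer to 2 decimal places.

u* ≈ 0.38 m/s

Log law: V(z) = (u*/κ) · ln(z/z₀) ⇒ u* = κ · V / ln(z/z₀)
u* = 0.4 × 11.0 / ln(9.5/0.000082) = 0.4 × 11.0 / 11.6601
   = 4.4000 / 11.6601 = 0.3774 m/s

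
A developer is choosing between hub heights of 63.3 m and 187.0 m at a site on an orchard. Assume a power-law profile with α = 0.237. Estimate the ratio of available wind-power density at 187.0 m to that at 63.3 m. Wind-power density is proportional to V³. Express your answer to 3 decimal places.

Speed ratio: V_B/V_A = (z_B/z_A)^α = (187.0/63.3)^0.237 = (2.9542)^0.237 = 1.29269
Power-density ratio: P_B/P_A = (V_B/V_A)³ = (1.29269)³ = 2.16014

2.160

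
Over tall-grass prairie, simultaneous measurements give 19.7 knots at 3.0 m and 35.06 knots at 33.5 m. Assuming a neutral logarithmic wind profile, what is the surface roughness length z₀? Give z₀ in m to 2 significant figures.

Log law: V(z) ∝ ln(z/z₀). With r = V₁/V₂ = 19.7/35.06 = 0.56189,
r · ln(z₂/z₀) = ln(z₁/z₀) ⇒ ln z₀ = (ln z₁ − r·ln z₂)/(1 − r)
ln z₀ = (1.09861 − 0.56189×3.51155) / 0.43811 = -1.9961
z₀ = exp(-1.9961) = 0.1359 m

z₀ ≈ 0.14 m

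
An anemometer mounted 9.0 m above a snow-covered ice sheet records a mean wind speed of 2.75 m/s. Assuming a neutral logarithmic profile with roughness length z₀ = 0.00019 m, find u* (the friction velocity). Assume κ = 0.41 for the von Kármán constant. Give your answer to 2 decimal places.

Log law: V(z) = (u*/κ) · ln(z/z₀) ⇒ u* = κ · V / ln(z/z₀)
u* = 0.41 × 2.75 / ln(9.0/0.00019) = 0.41 × 2.75 / 10.7657
   = 1.1275 / 10.7657 = 0.1047 m/s

u* ≈ 0.10 m/s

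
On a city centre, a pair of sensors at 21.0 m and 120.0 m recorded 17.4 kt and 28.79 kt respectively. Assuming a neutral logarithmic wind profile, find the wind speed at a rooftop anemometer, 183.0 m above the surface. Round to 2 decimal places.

Log law: V ∝ ln(z/z₀). From the pair, with r = V₁/V₂ = 0.60438,
ln z₀ = (ln z₁ − r·ln z₂)/(1 − r) = (3.0445 − 0.60438×4.7875)/0.39562 = 0.3819 → z₀ = 1.465 m
V₃ = V₁ · ln(z₃/z₀)/ln(z₁/z₀) = 17.4 × 4.8276/2.6627 = 31.5477 kt

31.55 kt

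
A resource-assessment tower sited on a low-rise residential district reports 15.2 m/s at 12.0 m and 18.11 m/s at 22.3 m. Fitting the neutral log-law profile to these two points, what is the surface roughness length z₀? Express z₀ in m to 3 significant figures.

Log law: V(z) ∝ ln(z/z₀). With r = V₁/V₂ = 15.2/18.11 = 0.83932,
r · ln(z₂/z₀) = ln(z₁/z₀) ⇒ ln z₀ = (ln z₁ − r·ln z₂)/(1 − r)
ln z₀ = (2.48491 − 0.83932×3.10459) / 0.16068 = -0.7519
z₀ = exp(-0.7519) = 0.4715 m

z₀ ≈ 0.471 m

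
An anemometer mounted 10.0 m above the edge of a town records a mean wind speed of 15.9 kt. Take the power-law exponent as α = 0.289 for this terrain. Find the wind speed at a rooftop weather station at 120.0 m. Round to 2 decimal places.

32.60 kt

Power-law profile: V₂ = V₁ · (z₂/z₁)^α
V₂ = 15.9 × (120.0/10.0)^0.289 = 15.9 × (12.0000)^0.289
    = 15.9 × 2.0506 = 32.6047 kt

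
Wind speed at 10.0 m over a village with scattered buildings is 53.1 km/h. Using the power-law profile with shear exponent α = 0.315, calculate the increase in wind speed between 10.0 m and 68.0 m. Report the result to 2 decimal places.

Power law: V₂ = V₁ · (z₂/z₁)^α = 53.1 × (6.8000)^0.315 = 97.1258 km/h
ΔV = 97.1258 − 53.1 = 44.0258 km/h

44.03 km/h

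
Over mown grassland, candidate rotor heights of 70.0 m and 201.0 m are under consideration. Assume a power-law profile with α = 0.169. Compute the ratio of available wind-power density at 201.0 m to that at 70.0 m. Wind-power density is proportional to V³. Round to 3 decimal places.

Speed ratio: V_B/V_A = (z_B/z_A)^α = (201.0/70.0)^0.169 = (2.8714)^0.169 = 1.19514
Power-density ratio: P_B/P_A = (V_B/V_A)³ = (1.19514)³ = 1.70709

1.707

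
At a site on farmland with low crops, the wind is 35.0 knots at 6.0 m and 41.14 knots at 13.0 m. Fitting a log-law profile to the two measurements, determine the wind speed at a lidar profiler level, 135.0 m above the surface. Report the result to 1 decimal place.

Log law: V ∝ ln(z/z₀). From the pair, with r = V₁/V₂ = 0.85075,
ln z₀ = (ln z₁ − r·ln z₂)/(1 − r) = (1.7918 − 0.85075×2.5649)/0.14925 = -2.6157 → z₀ = 0.07312 m
V₃ = V₁ · ln(z₃/z₀)/ln(z₁/z₀) = 35.0 × 7.5209/4.4074 = 59.7248 knots

59.7 knots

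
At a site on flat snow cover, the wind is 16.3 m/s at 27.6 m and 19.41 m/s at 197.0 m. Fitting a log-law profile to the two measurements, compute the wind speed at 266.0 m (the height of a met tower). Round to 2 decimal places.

Log law: V ∝ ln(z/z₀). From the pair, with r = V₁/V₂ = 0.83977,
ln z₀ = (ln z₁ − r·ln z₂)/(1 − r) = (3.3178 − 0.83977×5.2832)/0.16023 = -6.9831 → z₀ = 0.0009274 m
V₃ = V₁ · ln(z₃/z₀)/ln(z₁/z₀) = 16.3 × 12.5666/10.3009 = 19.8852 m/s

19.89 m/s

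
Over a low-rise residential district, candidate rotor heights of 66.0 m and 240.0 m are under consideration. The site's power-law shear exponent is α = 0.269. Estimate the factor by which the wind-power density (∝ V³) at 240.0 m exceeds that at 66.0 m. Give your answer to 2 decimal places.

Speed ratio: V_B/V_A = (z_B/z_A)^α = (240.0/66.0)^0.269 = (3.6364)^0.269 = 1.41521
Power-density ratio: P_B/P_A = (V_B/V_A)³ = (1.41521)³ = 2.83438

2.83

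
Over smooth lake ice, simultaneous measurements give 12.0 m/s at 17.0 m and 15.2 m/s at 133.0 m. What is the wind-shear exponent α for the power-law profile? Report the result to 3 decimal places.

α ≈ 0.115

Power law: V₂/V₁ = (z₂/z₁)^α ⇒ α = ln(V₂/V₁) / ln(z₂/z₁)
α = ln(15.2/12.0) / ln(133.0/17.0) = ln(1.2667) / ln(7.8235)
  = 0.23639 / 2.05714 = 0.11491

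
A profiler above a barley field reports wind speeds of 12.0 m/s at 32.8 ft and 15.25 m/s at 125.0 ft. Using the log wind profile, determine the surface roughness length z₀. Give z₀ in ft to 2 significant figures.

Log law: V(z) ∝ ln(z/z₀). With r = V₁/V₂ = 12.0/15.25 = 0.78689,
r · ln(z₂/z₀) = ln(z₁/z₀) ⇒ ln z₀ = (ln z₁ − r·ln z₂)/(1 − r)
ln z₀ = (3.49043 − 0.78689×4.82831) / 0.21311 = -1.4495
z₀ = exp(-1.4495) = 0.2347 ft

z₀ ≈ 0.23 ft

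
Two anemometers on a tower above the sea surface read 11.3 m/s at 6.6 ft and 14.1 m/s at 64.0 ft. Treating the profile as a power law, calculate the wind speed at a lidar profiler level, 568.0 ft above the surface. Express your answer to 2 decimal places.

First find α: α = ln(V₂/V₁)/ln(z₂/z₁) = ln(14.1/11.3)/ln(64.0/6.6) = 0.22137/2.27181 = 0.0974
Extrapolate from 64.0 ft to 568.0 ft: V₃ = 14.1 × (568.0/64.0)^0.0974 = 14.1 × 1.2371 = 17.4426 m/s

17.44 m/s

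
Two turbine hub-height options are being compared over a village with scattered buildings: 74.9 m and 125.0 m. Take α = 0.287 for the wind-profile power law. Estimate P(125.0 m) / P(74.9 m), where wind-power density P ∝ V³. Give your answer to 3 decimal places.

Speed ratio: V_B/V_A = (z_B/z_A)^α = (125.0/74.9)^0.287 = (1.6689)^0.287 = 1.15834
Power-density ratio: P_B/P_A = (V_B/V_A)³ = (1.15834)³ = 1.55421

1.554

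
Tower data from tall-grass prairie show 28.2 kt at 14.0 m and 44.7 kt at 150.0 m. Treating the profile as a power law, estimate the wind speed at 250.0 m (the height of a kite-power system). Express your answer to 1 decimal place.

First find α: α = ln(V₂/V₁)/ln(z₂/z₁) = ln(44.7/28.2)/ln(150.0/14.0) = 0.46065/2.37158 = 0.1942
Extrapolate from 150.0 m to 250.0 m: V₃ = 44.7 × (250.0/150.0)^0.1942 = 44.7 × 1.1043 = 49.3627 kt

49.4 kt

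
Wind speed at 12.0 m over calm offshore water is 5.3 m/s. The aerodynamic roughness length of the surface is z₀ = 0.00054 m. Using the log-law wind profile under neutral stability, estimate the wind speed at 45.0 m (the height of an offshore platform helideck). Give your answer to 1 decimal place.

Log law: V(z) ∝ ln(z/z₀), so V₂/V₁ = ln(z₂/z₀) / ln(z₁/z₀).
ln(45.0/0.00054) = 11.3306, ln(12.0/0.00054) = 10.0088
V₂ = 5.3 × 11.3306/10.0088 = 5.3 × 1.1321 = 5.9999 m/s

6.0 m/s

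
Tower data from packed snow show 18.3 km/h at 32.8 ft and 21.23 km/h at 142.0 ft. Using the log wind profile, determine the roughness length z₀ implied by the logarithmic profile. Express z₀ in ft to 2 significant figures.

z₀ ≈ 0.0035 ft

Log law: V(z) ∝ ln(z/z₀). With r = V₁/V₂ = 18.3/21.23 = 0.86199,
r · ln(z₂/z₀) = ln(z₁/z₀) ⇒ ln z₀ = (ln z₁ − r·ln z₂)/(1 − r)
ln z₀ = (3.49043 − 0.86199×4.95583) / 0.13801 = -5.6621
z₀ = exp(-5.6621) = 0.003475 ft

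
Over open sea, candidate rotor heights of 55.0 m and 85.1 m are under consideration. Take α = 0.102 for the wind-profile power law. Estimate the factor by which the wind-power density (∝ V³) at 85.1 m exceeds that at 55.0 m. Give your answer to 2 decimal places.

1.14

Speed ratio: V_B/V_A = (z_B/z_A)^α = (85.1/55.0)^0.102 = (1.5473)^0.102 = 1.04553
Power-density ratio: P_B/P_A = (V_B/V_A)³ = (1.04553)³ = 1.14290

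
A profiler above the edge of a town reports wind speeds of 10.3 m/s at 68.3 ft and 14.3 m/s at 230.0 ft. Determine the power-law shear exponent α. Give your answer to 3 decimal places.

Power law: V₂/V₁ = (z₂/z₁)^α ⇒ α = ln(V₂/V₁) / ln(z₂/z₁)
α = ln(14.3/10.3) / ln(230.0/68.3) = ln(1.3883) / ln(3.3675)
  = 0.32812 / 1.21417 = 0.27024

α ≈ 0.270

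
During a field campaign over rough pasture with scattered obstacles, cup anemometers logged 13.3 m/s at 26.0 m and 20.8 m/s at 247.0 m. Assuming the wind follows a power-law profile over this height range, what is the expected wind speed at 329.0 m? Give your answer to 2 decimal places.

First find α: α = ln(V₂/V₁)/ln(z₂/z₁) = ln(20.8/13.3)/ln(247.0/26.0) = 0.44719/2.25129 = 0.1986
Extrapolate from 247.0 m to 329.0 m: V₃ = 20.8 × (329.0/247.0)^0.1986 = 20.8 × 1.0586 = 22.0188 m/s

22.02 m/s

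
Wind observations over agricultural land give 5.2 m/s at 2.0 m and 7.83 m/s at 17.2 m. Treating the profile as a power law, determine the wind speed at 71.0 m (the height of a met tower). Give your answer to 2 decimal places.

10.25 m/s

First find α: α = ln(V₂/V₁)/ln(z₂/z₁) = ln(7.83/5.2)/ln(17.2/2.0) = 0.40930/2.15176 = 0.1902
Extrapolate from 17.2 m to 71.0 m: V₃ = 7.83 × (71.0/17.2)^0.1902 = 7.83 × 1.3096 = 10.2538 m/s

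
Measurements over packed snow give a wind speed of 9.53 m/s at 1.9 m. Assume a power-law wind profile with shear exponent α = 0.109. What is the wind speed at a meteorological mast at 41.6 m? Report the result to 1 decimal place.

Power-law profile: V₂ = V₁ · (z₂/z₁)^α
V₂ = 9.53 × (41.6/1.9)^0.109 = 9.53 × (21.8947)^0.109
    = 9.53 × 1.3999 = 13.3410 m/s

13.3 m/s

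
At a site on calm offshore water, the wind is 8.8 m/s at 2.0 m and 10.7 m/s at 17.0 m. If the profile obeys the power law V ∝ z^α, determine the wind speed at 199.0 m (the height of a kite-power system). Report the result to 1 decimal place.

First find α: α = ln(V₂/V₁)/ln(z₂/z₁) = ln(10.7/8.8)/ln(17.0/2.0) = 0.19549/2.14007 = 0.0913
Extrapolate from 17.0 m to 199.0 m: V₃ = 10.7 × (199.0/17.0)^0.0913 = 10.7 × 1.2520 = 13.3962 m/s

13.4 m/s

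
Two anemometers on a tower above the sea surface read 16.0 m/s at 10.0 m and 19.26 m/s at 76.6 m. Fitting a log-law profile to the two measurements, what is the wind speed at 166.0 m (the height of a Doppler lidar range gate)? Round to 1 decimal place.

20.5 m/s

Log law: V ∝ ln(z/z₀). From the pair, with r = V₁/V₂ = 0.83074,
ln z₀ = (ln z₁ − r·ln z₂)/(1 − r) = (2.3026 − 0.83074×4.3386)/0.16926 = -7.6901 → z₀ = 0.0004573 m
V₃ = V₁ · ln(z₃/z₀)/ln(z₁/z₀) = 16.0 × 12.8021/9.9927 = 20.4983 m/s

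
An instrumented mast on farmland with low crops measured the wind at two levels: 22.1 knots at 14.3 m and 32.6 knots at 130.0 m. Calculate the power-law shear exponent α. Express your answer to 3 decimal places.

α ≈ 0.176

Power law: V₂/V₁ = (z₂/z₁)^α ⇒ α = ln(V₂/V₁) / ln(z₂/z₁)
α = ln(32.6/22.1) / ln(130.0/14.3) = ln(1.4751) / ln(9.0909)
  = 0.38873 / 2.20727 = 0.17612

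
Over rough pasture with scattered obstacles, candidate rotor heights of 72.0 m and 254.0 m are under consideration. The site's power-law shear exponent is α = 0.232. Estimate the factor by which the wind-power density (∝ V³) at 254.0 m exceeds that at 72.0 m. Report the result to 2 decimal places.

Speed ratio: V_B/V_A = (z_B/z_A)^α = (254.0/72.0)^0.232 = (3.5278)^0.232 = 1.33974
Power-density ratio: P_B/P_A = (V_B/V_A)³ = (1.33974)³ = 2.40470

2.40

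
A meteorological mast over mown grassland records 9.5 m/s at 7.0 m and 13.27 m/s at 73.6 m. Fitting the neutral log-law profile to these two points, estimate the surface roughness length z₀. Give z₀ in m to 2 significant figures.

Log law: V(z) ∝ ln(z/z₀). With r = V₁/V₂ = 9.5/13.27 = 0.71590,
r · ln(z₂/z₀) = ln(z₁/z₀) ⇒ ln z₀ = (ln z₁ − r·ln z₂)/(1 − r)
ln z₀ = (1.94591 − 0.71590×4.29865) / 0.28410 = -3.9827
z₀ = exp(-3.9827) = 0.01863 m

z₀ ≈ 0.019 m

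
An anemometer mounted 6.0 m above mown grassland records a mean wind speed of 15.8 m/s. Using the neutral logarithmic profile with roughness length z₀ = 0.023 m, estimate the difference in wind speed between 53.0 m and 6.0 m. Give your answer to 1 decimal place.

Log law: V₂ = V₁ · ln(z₂/z₀)/ln(z₁/z₀) = 15.8 × 7.7426/5.5640 = 21.9863 m/s
ΔV = 21.9863 − 15.8 = 6.1863 m/s

6.2 m/s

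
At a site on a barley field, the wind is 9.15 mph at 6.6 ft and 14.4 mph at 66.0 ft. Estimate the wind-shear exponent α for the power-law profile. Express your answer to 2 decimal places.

Power law: V₂/V₁ = (z₂/z₁)^α ⇒ α = ln(V₂/V₁) / ln(z₂/z₁)
α = ln(14.4/9.15) / ln(66.0/6.6) = ln(1.5738) / ln(10.0000)
  = 0.45347 / 2.30259 = 0.19694

α ≈ 0.20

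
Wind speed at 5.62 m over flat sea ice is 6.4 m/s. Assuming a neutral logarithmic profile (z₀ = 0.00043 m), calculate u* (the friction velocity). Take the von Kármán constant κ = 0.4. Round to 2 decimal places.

u* ≈ 0.27 m/s

Log law: V(z) = (u*/κ) · ln(z/z₀) ⇒ u* = κ · V / ln(z/z₀)
u* = 0.4 × 6.4 / ln(5.62/0.00043) = 0.4 × 6.4 / 9.4781
   = 2.5600 / 9.4781 = 0.2701 m/s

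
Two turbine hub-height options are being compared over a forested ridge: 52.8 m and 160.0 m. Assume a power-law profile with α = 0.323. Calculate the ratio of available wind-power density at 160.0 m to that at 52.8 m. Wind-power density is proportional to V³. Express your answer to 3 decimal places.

Speed ratio: V_B/V_A = (z_B/z_A)^α = (160.0/52.8)^0.323 = (3.0303)^0.323 = 1.43061
Power-density ratio: P_B/P_A = (V_B/V_A)³ = (1.43061)³ = 2.92793

2.928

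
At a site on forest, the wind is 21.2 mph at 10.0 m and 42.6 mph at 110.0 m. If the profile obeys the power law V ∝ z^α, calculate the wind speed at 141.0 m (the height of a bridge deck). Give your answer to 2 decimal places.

First find α: α = ln(V₂/V₁)/ln(z₂/z₁) = ln(42.6/21.2)/ln(110.0/10.0) = 0.69785/2.39790 = 0.2910
Extrapolate from 110.0 m to 141.0 m: V₃ = 42.6 × (141.0/110.0)^0.2910 = 42.6 × 1.0749 = 45.7920 mph

45.79 mph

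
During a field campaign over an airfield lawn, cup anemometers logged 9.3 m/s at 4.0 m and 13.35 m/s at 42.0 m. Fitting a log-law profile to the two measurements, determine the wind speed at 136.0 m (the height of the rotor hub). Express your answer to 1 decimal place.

15.4 m/s

Log law: V ∝ ln(z/z₀). From the pair, with r = V₁/V₂ = 0.69663,
ln z₀ = (ln z₁ − r·ln z₂)/(1 − r) = (1.3863 − 0.69663×3.7377)/0.30337 = -4.0132 → z₀ = 0.01808 m
V₃ = V₁ · ln(z₃/z₀)/ln(z₁/z₀) = 9.3 × 8.9258/5.3995 = 15.3738 m/s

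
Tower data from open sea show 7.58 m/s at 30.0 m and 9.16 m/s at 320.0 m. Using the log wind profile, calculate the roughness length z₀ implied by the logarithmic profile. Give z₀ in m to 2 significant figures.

z₀ ≈ 0.00035 m

Log law: V(z) ∝ ln(z/z₀). With r = V₁/V₂ = 7.58/9.16 = 0.82751,
r · ln(z₂/z₀) = ln(z₁/z₀) ⇒ ln z₀ = (ln z₁ − r·ln z₂)/(1 − r)
ln z₀ = (3.40120 − 0.82751×5.76832) / 0.17249 = -7.9550
z₀ = exp(-7.9550) = 0.0003509 m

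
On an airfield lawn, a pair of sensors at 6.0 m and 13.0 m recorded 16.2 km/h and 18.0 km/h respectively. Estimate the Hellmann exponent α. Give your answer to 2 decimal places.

α ≈ 0.14

Power law: V₂/V₁ = (z₂/z₁)^α ⇒ α = ln(V₂/V₁) / ln(z₂/z₁)
α = ln(18.0/16.2) / ln(13.0/6.0) = ln(1.1111) / ln(2.1667)
  = 0.10536 / 0.77319 = 0.13627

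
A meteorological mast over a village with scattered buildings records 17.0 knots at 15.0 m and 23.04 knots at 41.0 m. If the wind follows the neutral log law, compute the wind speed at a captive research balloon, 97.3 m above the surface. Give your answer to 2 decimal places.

Log law: V ∝ ln(z/z₀). From the pair, with r = V₁/V₂ = 0.73785,
ln z₀ = (ln z₁ − r·ln z₂)/(1 − r) = (2.7081 − 0.73785×3.7136)/0.26215 = -0.1221 → z₀ = 0.8851 m
V₃ = V₁ · ln(z₃/z₀)/ln(z₁/z₀) = 17.0 × 4.6999/2.8301 = 28.2313 knots

28.23 knots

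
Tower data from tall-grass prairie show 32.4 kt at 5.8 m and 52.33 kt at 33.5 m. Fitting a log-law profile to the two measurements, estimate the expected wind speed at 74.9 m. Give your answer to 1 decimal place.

61.5 kt

Log law: V ∝ ln(z/z₀). From the pair, with r = V₁/V₂ = 0.61915,
ln z₀ = (ln z₁ − r·ln z₂)/(1 − r) = (1.7579 − 0.61915×3.5115)/0.38085 = -1.0931 → z₀ = 0.3352 m
V₃ = V₁ · ln(z₃/z₀)/ln(z₁/z₀) = 32.4 × 5.4092/2.8510 = 61.4741 kt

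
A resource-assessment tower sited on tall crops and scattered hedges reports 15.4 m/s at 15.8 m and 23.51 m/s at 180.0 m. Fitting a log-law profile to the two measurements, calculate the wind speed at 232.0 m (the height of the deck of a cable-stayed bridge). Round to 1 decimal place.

Log law: V ∝ ln(z/z₀). From the pair, with r = V₁/V₂ = 0.65504,
ln z₀ = (ln z₁ − r·ln z₂)/(1 − r) = (2.7600 − 0.65504×5.1930)/0.34496 = -1.8599 → z₀ = 0.1557 m
V₃ = V₁ · ln(z₃/z₀)/ln(z₁/z₀) = 15.4 × 7.3066/4.6199 = 24.3560 m/s

24.4 m/s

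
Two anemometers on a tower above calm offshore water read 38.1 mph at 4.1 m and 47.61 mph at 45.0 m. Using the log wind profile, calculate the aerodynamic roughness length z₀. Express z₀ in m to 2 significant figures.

z₀ ≈ 0.00028 m

Log law: V(z) ∝ ln(z/z₀). With r = V₁/V₂ = 38.1/47.61 = 0.80025,
r · ln(z₂/z₀) = ln(z₁/z₀) ⇒ ln z₀ = (ln z₁ − r·ln z₂)/(1 − r)
ln z₀ = (1.41099 − 0.80025×3.80666) / 0.19975 = -8.1868
z₀ = exp(-8.1868) = 0.0002783 m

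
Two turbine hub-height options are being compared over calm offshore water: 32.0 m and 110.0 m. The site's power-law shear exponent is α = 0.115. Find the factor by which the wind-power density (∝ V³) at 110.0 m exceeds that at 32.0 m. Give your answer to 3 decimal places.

1.531

Speed ratio: V_B/V_A = (z_B/z_A)^α = (110.0/32.0)^0.115 = (3.4375)^0.115 = 1.15257
Power-density ratio: P_B/P_A = (V_B/V_A)³ = (1.15257)³ = 1.53110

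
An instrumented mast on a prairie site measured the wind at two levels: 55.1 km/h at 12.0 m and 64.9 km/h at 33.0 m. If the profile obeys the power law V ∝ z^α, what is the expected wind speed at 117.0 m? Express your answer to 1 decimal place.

79.7 km/h

First find α: α = ln(V₂/V₁)/ln(z₂/z₁) = ln(64.9/55.1)/ln(33.0/12.0) = 0.16370/1.01160 = 0.1618
Extrapolate from 33.0 m to 117.0 m: V₃ = 64.9 × (117.0/33.0)^0.1618 = 64.9 × 1.2273 = 79.6513 km/h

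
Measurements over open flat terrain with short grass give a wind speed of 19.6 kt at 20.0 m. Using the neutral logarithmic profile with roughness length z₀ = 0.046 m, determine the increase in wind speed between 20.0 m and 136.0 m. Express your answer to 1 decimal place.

Log law: V₂ = V₁ · ln(z₂/z₀)/ln(z₁/z₀) = 19.6 × 7.9918/6.0748 = 25.7848 kt
ΔV = 25.7848 − 19.6 = 6.1848 kt

6.2 kt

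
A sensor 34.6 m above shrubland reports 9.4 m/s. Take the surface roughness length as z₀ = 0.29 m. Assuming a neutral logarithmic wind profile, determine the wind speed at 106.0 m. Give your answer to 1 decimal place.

11.6 m/s

Log law: V(z) ∝ ln(z/z₀), so V₂/V₁ = ln(z₂/z₀) / ln(z₁/z₀).
ln(106.0/0.29) = 5.9013, ln(34.6/0.29) = 4.7817
V₂ = 9.4 × 5.9013/4.7817 = 9.4 × 1.2341 = 11.6009 m/s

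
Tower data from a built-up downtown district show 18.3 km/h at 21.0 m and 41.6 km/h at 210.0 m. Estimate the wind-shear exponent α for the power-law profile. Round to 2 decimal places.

Power law: V₂/V₁ = (z₂/z₁)^α ⇒ α = ln(V₂/V₁) / ln(z₂/z₁)
α = ln(41.6/18.3) / ln(210.0/21.0) = ln(2.2732) / ln(10.0000)
  = 0.82120 / 2.30259 = 0.35664

α ≈ 0.36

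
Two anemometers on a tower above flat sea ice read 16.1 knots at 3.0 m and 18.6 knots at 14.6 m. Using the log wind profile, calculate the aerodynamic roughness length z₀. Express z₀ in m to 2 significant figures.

z₀ ≈ 0.00011 m

Log law: V(z) ∝ ln(z/z₀). With r = V₁/V₂ = 16.1/18.6 = 0.86559,
r · ln(z₂/z₀) = ln(z₁/z₀) ⇒ ln z₀ = (ln z₁ − r·ln z₂)/(1 − r)
ln z₀ = (1.09861 − 0.86559×2.68102) / 0.13441 = -9.0921
z₀ = exp(-9.0921) = 0.0001126 m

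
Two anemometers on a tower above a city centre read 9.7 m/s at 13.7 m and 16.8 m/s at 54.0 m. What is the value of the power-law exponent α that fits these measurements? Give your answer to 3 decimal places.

α ≈ 0.400

Power law: V₂/V₁ = (z₂/z₁)^α ⇒ α = ln(V₂/V₁) / ln(z₂/z₁)
α = ln(16.8/9.7) / ln(54.0/13.7) = ln(1.7320) / ln(3.9416)
  = 0.54925 / 1.37159 = 0.40045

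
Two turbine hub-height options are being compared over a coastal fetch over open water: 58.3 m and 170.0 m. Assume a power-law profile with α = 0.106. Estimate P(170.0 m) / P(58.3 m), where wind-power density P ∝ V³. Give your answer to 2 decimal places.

1.41

Speed ratio: V_B/V_A = (z_B/z_A)^α = (170.0/58.3)^0.106 = (2.9160)^0.106 = 1.12013
Power-density ratio: P_B/P_A = (V_B/V_A)³ = (1.12013)³ = 1.40540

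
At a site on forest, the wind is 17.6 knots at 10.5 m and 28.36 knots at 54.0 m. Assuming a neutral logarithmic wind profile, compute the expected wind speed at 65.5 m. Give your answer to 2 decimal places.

29.63 knots

Log law: V ∝ ln(z/z₀). From the pair, with r = V₁/V₂ = 0.62059,
ln z₀ = (ln z₁ − r·ln z₂)/(1 − r) = (2.3514 − 0.62059×3.9890)/0.37941 = -0.3272 → z₀ = 0.7209 m
V₃ = V₁ · ln(z₃/z₀)/ln(z₁/z₀) = 17.6 × 4.5093/2.6786 = 29.6286 knots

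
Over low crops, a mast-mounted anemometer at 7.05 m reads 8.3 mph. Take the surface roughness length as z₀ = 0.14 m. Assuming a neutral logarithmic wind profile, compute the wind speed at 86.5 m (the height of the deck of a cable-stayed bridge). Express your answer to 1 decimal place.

13.6 mph

Log law: V(z) ∝ ln(z/z₀), so V₂/V₁ = ln(z₂/z₀) / ln(z₁/z₀).
ln(86.5/0.14) = 6.4263, ln(7.05/0.14) = 3.9191
V₂ = 8.3 × 6.4263/3.9191 = 8.3 × 1.6397 = 13.6096 mph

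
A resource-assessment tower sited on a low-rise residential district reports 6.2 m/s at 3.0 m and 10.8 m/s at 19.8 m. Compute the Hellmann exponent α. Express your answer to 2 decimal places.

Power law: V₂/V₁ = (z₂/z₁)^α ⇒ α = ln(V₂/V₁) / ln(z₂/z₁)
α = ln(10.8/6.2) / ln(19.8/3.0) = ln(1.7419) / ln(6.6000)
  = 0.55500 / 1.88707 = 0.29411

α ≈ 0.29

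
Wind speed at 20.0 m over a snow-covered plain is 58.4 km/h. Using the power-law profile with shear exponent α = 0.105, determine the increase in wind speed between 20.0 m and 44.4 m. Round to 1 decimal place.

5.1 km/h

Power law: V₂ = V₁ · (z₂/z₁)^α = 58.4 × (2.2200)^0.105 = 63.5009 km/h
ΔV = 63.5009 − 58.4 = 5.1009 km/h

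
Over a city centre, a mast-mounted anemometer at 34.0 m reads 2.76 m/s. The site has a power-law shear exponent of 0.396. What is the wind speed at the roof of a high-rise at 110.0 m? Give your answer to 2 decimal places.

Power-law profile: V₂ = V₁ · (z₂/z₁)^α
V₂ = 2.76 × (110.0/34.0)^0.396 = 2.76 × (3.2353)^0.396
    = 2.76 × 1.5919 = 4.3937 m/s

4.39 m/s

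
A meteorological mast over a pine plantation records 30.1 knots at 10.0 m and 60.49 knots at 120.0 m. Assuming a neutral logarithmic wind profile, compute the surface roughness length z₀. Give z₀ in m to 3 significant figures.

z₀ ≈ 0.853 m

Log law: V(z) ∝ ln(z/z₀). With r = V₁/V₂ = 30.1/60.49 = 0.49760,
r · ln(z₂/z₀) = ln(z₁/z₀) ⇒ ln z₀ = (ln z₁ − r·ln z₂)/(1 − r)
ln z₀ = (2.30259 − 0.49760×4.78749) / 0.50240 = -0.1586
z₀ = exp(-0.1586) = 0.8533 m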